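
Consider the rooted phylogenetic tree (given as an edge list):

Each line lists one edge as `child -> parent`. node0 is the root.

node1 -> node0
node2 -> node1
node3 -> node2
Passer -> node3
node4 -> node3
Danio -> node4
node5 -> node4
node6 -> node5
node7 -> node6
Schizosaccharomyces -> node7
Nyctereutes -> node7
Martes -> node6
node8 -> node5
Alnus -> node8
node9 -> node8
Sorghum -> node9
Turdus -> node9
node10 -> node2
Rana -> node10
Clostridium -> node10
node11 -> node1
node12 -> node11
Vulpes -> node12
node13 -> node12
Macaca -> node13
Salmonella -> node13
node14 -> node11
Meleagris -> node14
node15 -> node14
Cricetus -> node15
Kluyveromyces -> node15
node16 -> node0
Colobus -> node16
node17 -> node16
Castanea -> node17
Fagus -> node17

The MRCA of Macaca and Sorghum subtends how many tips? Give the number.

The MRCA of Macaca and Sorghum is the node subtending (((Passer,(Danio,(((Schizosaccharomyces,Nyctereutes),Martes),(Alnus,(Sorghum,Turdus))))),(Rana,Clostridium)),((Vulpes,(Macaca,Salmonella)),(Meleagris,(Cricetus,Kluyveromyces)))).
That clade contains 16 terminal taxa: Alnus, Clostridium, Cricetus, Danio, Kluyveromyces, Macaca, Martes, Meleagris, Nyctereutes, Passer, Rana, Salmonella, Schizosaccharomyces, Sorghum, Turdus, Vulpes.

16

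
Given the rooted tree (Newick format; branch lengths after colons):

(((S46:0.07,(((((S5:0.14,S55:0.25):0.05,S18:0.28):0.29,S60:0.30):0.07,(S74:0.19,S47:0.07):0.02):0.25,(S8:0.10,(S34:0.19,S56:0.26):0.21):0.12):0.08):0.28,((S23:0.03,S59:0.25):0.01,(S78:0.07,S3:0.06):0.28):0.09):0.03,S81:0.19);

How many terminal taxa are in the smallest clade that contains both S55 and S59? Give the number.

14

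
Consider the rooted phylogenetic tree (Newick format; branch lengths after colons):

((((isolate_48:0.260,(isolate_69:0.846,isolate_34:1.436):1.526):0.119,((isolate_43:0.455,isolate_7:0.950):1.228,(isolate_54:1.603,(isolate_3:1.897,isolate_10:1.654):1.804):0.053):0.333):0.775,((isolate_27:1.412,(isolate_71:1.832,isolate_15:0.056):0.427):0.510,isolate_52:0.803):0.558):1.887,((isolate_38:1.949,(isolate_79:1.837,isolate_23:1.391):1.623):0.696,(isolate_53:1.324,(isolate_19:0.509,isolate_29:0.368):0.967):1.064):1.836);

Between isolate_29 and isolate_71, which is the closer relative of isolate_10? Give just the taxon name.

isolate_71

The MRCA of isolate_10 and isolate_71 subtends (((isolate_48,(isolate_69,isolate_34)),((isolate_43,isolate_7),(isolate_54,(isolate_3,isolate_10)))),((isolate_27,(isolate_71,isolate_15)),isolate_52)) (12 taxa).
The MRCA of isolate_10 and isolate_29 is the root, subtending the entire tree (18 taxa).
The first is nested inside the second, so isolate_10 shares a more recent common ancestor with isolate_71.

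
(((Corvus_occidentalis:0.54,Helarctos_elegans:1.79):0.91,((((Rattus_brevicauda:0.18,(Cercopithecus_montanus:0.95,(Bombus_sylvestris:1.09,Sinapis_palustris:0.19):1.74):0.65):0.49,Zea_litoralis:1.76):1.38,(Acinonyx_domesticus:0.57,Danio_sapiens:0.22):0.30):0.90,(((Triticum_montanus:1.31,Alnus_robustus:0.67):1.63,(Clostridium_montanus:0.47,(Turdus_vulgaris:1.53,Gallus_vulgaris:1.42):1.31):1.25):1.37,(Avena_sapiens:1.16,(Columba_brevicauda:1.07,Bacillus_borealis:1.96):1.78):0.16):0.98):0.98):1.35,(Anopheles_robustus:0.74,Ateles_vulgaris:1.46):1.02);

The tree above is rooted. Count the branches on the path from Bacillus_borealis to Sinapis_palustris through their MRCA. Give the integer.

10

The MRCA of Bacillus_borealis and Sinapis_palustris is the node subtending ((((Rattus_brevicauda,(Cercopithecus_montanus,(Bombus_sylvestris,Sinapis_palustris))),Zea_litoralis),(Acinonyx_domesticus,Danio_sapiens)),(((Triticum_montanus,Alnus_robustus),(Clostridium_montanus,(Turdus_vulgaris,Gallus_vulgaris))),(Avena_sapiens,(Columba_brevicauda,Bacillus_borealis)))).
From Bacillus_borealis up to that node: 4 branches. From Sinapis_palustris up to the same node: 6 branches. Total: 4 + 6 = 10.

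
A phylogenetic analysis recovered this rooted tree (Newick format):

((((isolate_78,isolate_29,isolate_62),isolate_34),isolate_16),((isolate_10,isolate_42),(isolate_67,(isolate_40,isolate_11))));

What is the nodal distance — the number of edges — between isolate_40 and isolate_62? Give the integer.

8

The MRCA of isolate_40 and isolate_62 is the root of the tree.
From isolate_40 up to that node: 4 branches. From isolate_62 up to the same node: 4 branches. Total: 4 + 4 = 8.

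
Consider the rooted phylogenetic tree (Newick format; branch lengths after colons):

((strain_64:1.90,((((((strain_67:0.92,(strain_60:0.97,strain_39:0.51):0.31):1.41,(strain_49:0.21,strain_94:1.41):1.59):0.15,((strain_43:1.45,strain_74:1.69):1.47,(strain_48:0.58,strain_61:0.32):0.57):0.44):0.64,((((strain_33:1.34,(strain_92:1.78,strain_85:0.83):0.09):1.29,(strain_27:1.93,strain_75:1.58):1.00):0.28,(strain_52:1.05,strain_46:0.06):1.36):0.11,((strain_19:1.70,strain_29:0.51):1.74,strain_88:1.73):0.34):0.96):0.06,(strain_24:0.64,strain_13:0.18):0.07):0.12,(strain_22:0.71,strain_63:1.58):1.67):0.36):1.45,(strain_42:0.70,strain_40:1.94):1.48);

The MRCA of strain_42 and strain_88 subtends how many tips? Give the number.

26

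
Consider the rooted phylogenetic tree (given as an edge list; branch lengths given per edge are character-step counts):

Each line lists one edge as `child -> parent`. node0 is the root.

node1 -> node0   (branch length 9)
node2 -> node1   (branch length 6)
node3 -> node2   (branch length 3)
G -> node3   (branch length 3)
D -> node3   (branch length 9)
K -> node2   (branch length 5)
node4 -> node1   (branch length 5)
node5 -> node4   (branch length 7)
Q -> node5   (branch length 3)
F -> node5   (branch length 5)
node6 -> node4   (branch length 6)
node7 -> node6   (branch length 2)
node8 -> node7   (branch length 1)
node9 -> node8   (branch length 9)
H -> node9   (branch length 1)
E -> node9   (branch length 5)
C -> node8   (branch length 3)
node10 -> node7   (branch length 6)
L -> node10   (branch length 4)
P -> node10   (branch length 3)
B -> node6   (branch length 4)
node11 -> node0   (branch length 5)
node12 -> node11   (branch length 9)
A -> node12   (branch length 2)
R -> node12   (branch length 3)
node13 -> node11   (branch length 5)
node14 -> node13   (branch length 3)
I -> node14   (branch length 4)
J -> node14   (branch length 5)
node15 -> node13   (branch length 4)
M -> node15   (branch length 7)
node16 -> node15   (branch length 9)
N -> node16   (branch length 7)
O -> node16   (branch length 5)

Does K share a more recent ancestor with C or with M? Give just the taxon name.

The MRCA of K and C subtends (((G,D),K),((Q,F),((((H,E),C),(L,P)),B))) (11 taxa).
The MRCA of K and M is the root, subtending the entire tree (18 taxa).
The first is nested inside the second, so K shares a more recent common ancestor with C.

C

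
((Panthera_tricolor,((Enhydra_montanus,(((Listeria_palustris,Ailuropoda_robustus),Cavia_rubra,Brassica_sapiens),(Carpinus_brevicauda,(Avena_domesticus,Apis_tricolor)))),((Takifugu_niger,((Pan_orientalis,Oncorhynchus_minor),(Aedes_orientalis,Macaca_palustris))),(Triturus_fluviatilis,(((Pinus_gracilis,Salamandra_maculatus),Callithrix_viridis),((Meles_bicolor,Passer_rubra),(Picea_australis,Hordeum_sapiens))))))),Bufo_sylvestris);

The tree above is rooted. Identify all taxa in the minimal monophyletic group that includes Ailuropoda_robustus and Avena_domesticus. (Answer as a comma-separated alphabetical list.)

Tracing Ailuropoda_robustus: it sits inside (Listeria_palustris,Ailuropoda_robustus).
Tracing Avena_domesticus: it sits inside (Avena_domesticus,Apis_tricolor).
The smallest clade enclosing both is (((Listeria_palustris,Ailuropoda_robustus),Cavia_rubra,Brassica_sapiens),(Carpinus_brevicauda,(Avena_domesticus,Apis_tricolor))); the answer is its 7 terminal taxa in alphabetical order.

Ailuropoda_robustus, Apis_tricolor, Avena_domesticus, Brassica_sapiens, Carpinus_brevicauda, Cavia_rubra, Listeria_palustris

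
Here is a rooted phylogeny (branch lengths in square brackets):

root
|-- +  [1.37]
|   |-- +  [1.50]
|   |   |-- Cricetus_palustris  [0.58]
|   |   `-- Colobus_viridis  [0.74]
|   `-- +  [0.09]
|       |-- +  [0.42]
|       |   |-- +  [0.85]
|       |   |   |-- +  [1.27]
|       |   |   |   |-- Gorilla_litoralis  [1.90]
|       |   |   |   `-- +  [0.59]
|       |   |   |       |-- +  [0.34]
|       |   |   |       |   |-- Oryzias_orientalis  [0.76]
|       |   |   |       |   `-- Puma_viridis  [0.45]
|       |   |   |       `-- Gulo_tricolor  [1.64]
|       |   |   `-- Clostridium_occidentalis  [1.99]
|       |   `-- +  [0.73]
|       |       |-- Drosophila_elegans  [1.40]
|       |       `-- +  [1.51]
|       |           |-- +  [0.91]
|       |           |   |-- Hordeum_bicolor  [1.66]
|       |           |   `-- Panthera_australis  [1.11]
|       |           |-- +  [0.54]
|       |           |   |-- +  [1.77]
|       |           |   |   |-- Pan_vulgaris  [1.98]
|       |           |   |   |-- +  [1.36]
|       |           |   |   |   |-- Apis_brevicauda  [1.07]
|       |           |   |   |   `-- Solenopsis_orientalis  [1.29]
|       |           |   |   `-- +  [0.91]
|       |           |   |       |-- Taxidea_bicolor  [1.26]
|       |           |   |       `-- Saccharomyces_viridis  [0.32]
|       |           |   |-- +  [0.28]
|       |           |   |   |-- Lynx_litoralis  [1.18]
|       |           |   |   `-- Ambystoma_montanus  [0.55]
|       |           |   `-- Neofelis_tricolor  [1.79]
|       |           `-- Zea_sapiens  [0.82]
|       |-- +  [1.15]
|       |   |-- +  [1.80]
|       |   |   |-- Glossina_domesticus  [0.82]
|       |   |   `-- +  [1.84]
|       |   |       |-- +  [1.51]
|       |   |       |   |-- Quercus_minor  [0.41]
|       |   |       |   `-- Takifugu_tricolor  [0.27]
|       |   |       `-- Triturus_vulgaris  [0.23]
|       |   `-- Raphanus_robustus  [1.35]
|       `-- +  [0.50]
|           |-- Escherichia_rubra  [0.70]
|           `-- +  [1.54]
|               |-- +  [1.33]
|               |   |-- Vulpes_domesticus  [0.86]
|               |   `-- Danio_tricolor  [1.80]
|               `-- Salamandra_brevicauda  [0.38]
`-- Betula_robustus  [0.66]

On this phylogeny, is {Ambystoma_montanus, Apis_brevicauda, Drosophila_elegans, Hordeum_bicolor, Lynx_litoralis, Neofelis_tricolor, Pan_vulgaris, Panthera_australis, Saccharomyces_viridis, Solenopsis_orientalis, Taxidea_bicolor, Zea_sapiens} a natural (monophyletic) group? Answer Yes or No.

Yes

The most recent common ancestor of these taxa subtends (Drosophila_elegans,((Hordeum_bicolor,Panthera_australis),((Pan_vulgaris,(Apis_brevicauda,Solenopsis_orientalis),(Taxidea_bicolor,Saccharomyces_viridis)),(Lynx_litoralis,Ambystoma_montanus),Neofelis_tricolor),Zea_sapiens)).
That clade has exactly 12 tips — every listed taxon and nothing else — so the group is monophyletic.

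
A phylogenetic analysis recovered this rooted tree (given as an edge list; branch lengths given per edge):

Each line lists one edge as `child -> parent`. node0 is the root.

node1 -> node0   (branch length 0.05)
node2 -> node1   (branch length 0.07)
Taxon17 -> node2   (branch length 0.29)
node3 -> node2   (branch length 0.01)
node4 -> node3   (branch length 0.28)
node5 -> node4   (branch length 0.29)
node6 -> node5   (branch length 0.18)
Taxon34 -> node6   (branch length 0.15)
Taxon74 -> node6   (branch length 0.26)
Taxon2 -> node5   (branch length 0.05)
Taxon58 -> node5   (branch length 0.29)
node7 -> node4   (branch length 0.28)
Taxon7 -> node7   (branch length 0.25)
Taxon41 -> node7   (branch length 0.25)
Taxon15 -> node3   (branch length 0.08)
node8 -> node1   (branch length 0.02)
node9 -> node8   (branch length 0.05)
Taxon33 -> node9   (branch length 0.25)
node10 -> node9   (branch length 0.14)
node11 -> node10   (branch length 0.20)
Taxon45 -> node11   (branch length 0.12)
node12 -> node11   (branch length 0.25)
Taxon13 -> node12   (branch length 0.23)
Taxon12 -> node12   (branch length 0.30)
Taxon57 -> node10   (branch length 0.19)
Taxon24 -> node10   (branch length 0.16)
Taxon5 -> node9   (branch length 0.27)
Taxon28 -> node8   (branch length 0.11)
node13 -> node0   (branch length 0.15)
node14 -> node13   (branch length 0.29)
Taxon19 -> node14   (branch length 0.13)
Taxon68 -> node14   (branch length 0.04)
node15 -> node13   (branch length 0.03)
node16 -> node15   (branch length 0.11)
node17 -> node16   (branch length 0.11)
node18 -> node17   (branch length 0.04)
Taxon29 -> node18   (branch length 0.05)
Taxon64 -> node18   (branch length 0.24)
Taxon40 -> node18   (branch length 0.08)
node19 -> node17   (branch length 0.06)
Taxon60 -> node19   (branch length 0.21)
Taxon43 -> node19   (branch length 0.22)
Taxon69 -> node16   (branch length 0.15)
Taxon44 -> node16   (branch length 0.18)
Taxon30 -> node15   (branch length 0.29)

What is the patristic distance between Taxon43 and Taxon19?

The path runs Taxon43 → … → MRCA → … → Taxon19; the MRCA is the node subtending ((Taxon19,Taxon68),((((Taxon29,Taxon64,Taxon40),(Taxon60,Taxon43)),Taxon69,Taxon44),Taxon30)).
Branch lengths along that path: 0.22 + 0.06 + 0.11 + 0.11 + 0.03 + 0.29 + 0.13 = 0.95.

0.95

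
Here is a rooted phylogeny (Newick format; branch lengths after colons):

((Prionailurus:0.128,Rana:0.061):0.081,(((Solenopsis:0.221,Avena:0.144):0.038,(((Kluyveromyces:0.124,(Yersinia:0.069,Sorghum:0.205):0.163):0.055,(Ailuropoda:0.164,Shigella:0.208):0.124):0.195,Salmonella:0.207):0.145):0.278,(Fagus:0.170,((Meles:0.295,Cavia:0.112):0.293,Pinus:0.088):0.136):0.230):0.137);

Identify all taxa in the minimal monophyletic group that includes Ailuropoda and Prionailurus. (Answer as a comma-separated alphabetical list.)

Ailuropoda, Avena, Cavia, Fagus, Kluyveromyces, Meles, Pinus, Prionailurus, Rana, Salmonella, Shigella, Solenopsis, Sorghum, Yersinia

Tracing Ailuropoda: it sits inside (Ailuropoda,Shigella).
Tracing Prionailurus: it sits inside (Prionailurus,Rana).
The smallest clade enclosing both is the whole tree (their MRCA is the root), so the answer is all 14 tips in alphabetical order.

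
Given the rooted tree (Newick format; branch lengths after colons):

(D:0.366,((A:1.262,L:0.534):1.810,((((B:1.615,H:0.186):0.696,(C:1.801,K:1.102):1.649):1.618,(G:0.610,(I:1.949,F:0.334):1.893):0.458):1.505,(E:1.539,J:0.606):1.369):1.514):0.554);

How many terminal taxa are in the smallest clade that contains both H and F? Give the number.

7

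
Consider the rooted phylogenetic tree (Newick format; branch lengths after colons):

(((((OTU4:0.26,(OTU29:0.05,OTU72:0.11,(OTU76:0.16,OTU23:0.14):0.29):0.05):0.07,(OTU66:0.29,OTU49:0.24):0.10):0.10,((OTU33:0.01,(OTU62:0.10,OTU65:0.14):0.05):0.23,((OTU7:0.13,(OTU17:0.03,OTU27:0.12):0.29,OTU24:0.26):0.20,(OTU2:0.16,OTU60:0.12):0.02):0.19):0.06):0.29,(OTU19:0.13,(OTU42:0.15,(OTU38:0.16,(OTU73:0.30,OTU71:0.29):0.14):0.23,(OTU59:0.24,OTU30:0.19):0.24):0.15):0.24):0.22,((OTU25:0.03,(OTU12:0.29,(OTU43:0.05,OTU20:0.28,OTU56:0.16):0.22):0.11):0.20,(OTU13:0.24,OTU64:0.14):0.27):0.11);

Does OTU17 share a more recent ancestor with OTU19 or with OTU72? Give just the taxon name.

The MRCA of OTU17 and OTU72 subtends (((OTU4,(OTU29,OTU72,(OTU76,OTU23))),(OTU66,OTU49)),((OTU33,(OTU62,OTU65)),((OTU7,(OTU17,OTU27),OTU24),(OTU2,OTU60)))) (16 taxa).
The MRCA of OTU17 and OTU19 subtends ((((OTU4,(OTU29,OTU72,(OTU76,OTU23))),(OTU66,OTU49)),((OTU33,(OTU62,OTU65)),((OTU7,(OTU17,OTU27),OTU24),(OTU2,OTU60)))),(OTU19,(OTU42,(OTU38,(OTU73,OTU71)),(OTU59,OTU30)))) (23 taxa).
The first is nested inside the second, so OTU17 shares a more recent common ancestor with OTU72.

OTU72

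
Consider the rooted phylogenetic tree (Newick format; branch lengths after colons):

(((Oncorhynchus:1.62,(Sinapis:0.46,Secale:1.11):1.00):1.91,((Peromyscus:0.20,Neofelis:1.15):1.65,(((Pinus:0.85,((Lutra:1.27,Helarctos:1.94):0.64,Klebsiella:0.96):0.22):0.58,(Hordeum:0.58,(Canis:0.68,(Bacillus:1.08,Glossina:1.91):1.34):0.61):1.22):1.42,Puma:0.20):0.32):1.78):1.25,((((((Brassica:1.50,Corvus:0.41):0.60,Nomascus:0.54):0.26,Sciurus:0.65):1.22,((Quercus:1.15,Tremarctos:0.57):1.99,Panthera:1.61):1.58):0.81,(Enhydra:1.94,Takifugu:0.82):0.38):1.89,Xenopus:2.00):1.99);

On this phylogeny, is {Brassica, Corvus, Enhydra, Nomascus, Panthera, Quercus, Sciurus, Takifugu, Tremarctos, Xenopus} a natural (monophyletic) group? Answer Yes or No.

Yes

The most recent common ancestor of these taxa subtends ((((((Brassica,Corvus),Nomascus),Sciurus),((Quercus,Tremarctos),Panthera)),(Enhydra,Takifugu)),Xenopus).
That clade has exactly 10 tips — every listed taxon and nothing else — so the group is monophyletic.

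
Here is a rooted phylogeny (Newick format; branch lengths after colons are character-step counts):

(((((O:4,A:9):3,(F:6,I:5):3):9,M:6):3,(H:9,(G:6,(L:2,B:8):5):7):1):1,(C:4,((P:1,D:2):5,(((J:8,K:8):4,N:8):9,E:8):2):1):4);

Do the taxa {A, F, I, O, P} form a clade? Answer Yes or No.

No

The MRCA of the listed taxa is the root, so the smallest clade containing them is the whole tree.
That clade also contains B, C, D, E, G, H, J, K, L, M, N, which are not in the proposed group, so the group is not monophyletic.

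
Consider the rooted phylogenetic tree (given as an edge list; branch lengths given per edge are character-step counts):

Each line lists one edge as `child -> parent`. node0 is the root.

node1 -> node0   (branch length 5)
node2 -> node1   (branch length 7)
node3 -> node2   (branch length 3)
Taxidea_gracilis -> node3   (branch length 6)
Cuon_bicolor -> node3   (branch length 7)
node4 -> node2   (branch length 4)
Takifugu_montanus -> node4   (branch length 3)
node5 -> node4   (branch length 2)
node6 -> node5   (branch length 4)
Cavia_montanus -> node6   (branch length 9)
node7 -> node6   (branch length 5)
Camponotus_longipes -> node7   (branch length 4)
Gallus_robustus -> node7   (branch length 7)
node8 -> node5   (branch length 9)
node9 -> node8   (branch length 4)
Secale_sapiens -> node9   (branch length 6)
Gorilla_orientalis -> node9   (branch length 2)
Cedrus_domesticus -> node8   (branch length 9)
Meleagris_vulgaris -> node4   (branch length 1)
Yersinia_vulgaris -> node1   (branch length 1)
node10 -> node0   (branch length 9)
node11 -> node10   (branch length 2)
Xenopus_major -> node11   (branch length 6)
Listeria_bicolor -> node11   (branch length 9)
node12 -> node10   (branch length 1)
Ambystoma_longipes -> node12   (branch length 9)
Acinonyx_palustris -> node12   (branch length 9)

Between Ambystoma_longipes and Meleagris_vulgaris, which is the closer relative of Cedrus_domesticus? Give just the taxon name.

The MRCA of Cedrus_domesticus and Meleagris_vulgaris subtends (Takifugu_montanus,((Cavia_montanus,(Camponotus_longipes,Gallus_robustus)),((Secale_sapiens,Gorilla_orientalis),Cedrus_domesticus)),Meleagris_vulgaris) (8 taxa).
The MRCA of Cedrus_domesticus and Ambystoma_longipes is the root, subtending the entire tree (15 taxa).
The first is nested inside the second, so Cedrus_domesticus shares a more recent common ancestor with Meleagris_vulgaris.

Meleagris_vulgaris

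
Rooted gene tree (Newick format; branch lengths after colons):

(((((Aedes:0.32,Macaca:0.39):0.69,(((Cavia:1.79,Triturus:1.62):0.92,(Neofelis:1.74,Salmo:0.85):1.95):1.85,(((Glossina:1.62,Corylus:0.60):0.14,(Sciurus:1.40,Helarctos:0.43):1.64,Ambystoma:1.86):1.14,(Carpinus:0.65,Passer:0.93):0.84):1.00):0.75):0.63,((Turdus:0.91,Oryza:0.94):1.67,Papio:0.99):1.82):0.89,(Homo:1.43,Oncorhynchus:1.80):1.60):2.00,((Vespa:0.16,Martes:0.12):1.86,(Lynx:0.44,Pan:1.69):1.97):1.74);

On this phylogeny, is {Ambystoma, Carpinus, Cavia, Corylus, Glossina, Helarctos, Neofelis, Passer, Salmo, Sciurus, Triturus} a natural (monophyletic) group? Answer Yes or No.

Yes

The most recent common ancestor of these taxa subtends (((Cavia,Triturus),(Neofelis,Salmo)),(((Glossina,Corylus),(Sciurus,Helarctos),Ambystoma),(Carpinus,Passer))).
That clade has exactly 11 tips — every listed taxon and nothing else — so the group is monophyletic.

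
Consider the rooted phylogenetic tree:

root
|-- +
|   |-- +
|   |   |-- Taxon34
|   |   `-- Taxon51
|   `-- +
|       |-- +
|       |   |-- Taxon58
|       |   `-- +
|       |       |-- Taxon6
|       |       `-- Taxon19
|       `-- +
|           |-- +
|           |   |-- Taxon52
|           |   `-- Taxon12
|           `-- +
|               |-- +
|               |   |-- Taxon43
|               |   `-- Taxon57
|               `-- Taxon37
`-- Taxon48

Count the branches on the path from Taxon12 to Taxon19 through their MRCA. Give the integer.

The MRCA of Taxon12 and Taxon19 is the node subtending ((Taxon58,(Taxon6,Taxon19)),((Taxon52,Taxon12),((Taxon43,Taxon57),Taxon37))).
From Taxon12 up to that node: 3 branches. From Taxon19 up to the same node: 3 branches. Total: 3 + 3 = 6.

6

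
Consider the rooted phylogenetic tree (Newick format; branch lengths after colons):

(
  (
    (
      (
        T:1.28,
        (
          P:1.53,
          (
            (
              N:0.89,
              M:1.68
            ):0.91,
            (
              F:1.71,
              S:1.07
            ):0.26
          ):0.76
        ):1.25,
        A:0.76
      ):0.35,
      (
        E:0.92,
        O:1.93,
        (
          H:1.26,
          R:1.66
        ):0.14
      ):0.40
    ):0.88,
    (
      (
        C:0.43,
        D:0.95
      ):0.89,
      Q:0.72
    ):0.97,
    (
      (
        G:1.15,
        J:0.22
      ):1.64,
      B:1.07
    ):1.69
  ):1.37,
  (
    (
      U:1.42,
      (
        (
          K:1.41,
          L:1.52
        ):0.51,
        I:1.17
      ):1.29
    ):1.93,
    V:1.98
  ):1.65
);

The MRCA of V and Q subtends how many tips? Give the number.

22

The MRCA of V and Q is the root, so the clade is the entire tree.
That clade contains 22 terminal taxa: A, B, C, D, E, F, G, H, I, J, K, L, M, N, O, P, Q, R, S, T, U, V.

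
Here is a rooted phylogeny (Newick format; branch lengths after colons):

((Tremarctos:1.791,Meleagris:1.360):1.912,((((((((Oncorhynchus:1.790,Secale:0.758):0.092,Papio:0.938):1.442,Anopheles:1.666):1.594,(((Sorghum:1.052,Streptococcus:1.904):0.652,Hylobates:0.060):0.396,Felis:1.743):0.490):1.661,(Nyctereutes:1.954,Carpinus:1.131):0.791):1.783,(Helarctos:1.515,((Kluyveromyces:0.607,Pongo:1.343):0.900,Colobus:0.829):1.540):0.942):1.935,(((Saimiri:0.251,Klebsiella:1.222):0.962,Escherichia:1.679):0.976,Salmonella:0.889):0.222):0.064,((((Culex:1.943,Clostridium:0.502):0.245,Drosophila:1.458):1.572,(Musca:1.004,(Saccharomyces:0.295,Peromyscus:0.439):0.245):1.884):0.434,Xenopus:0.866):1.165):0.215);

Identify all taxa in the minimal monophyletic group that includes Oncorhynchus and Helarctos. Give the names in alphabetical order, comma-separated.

Anopheles, Carpinus, Colobus, Felis, Helarctos, Hylobates, Kluyveromyces, Nyctereutes, Oncorhynchus, Papio, Pongo, Secale, Sorghum, Streptococcus

Tracing Oncorhynchus: it sits inside (Oncorhynchus,Secale).
Tracing Helarctos: it sits inside (Helarctos,((Kluyveromyces,Pongo),Colobus)).
The smallest clade enclosing both is ((((((Oncorhynchus,Secale),Papio),Anopheles),(((Sorghum,Streptococcus),Hylobates),Felis)),(Nyctereutes,Carpinus)),(Helarctos,((Kluyveromyces,Pongo),Colobus))); the answer is its 14 terminal taxa in alphabetical order.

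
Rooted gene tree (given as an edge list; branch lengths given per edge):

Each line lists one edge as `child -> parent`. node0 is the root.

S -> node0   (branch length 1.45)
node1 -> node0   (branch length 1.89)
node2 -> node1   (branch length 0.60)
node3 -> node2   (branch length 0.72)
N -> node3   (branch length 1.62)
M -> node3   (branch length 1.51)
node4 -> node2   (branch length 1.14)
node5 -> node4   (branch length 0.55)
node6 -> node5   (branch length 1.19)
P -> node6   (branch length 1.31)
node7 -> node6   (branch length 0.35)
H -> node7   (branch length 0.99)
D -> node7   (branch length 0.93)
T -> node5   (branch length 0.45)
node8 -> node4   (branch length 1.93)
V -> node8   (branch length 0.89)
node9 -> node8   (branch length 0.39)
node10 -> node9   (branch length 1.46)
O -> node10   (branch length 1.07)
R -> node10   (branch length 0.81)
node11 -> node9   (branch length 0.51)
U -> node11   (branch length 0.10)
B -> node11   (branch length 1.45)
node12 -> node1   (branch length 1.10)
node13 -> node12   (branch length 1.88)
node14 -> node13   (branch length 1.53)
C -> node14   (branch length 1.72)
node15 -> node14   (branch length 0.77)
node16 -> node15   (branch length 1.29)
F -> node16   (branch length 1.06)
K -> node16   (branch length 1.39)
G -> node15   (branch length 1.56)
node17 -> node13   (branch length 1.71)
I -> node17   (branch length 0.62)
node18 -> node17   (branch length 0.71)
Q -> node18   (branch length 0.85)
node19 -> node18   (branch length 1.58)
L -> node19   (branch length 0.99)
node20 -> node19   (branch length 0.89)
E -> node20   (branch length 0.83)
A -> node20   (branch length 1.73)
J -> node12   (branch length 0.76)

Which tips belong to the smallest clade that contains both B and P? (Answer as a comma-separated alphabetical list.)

B, D, H, O, P, R, T, U, V

Tracing B: it sits inside (U,B).
Tracing P: it sits inside (P,(H,D)).
The smallest clade enclosing both is (((P,(H,D)),T),(V,((O,R),(U,B)))); the answer is its 9 terminal taxa in alphabetical order.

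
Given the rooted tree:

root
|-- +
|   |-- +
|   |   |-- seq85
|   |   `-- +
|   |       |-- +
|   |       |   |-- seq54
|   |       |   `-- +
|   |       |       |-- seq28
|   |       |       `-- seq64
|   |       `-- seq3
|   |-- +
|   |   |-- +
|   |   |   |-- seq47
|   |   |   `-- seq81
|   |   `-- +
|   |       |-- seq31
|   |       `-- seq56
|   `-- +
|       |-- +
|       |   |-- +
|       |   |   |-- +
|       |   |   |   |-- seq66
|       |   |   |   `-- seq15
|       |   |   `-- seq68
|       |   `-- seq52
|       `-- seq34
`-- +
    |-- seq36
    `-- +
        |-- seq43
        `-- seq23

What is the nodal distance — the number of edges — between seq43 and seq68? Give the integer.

8

The MRCA of seq43 and seq68 is the root of the tree.
From seq43 up to that node: 3 branches. From seq68 up to the same node: 5 branches. Total: 3 + 5 = 8.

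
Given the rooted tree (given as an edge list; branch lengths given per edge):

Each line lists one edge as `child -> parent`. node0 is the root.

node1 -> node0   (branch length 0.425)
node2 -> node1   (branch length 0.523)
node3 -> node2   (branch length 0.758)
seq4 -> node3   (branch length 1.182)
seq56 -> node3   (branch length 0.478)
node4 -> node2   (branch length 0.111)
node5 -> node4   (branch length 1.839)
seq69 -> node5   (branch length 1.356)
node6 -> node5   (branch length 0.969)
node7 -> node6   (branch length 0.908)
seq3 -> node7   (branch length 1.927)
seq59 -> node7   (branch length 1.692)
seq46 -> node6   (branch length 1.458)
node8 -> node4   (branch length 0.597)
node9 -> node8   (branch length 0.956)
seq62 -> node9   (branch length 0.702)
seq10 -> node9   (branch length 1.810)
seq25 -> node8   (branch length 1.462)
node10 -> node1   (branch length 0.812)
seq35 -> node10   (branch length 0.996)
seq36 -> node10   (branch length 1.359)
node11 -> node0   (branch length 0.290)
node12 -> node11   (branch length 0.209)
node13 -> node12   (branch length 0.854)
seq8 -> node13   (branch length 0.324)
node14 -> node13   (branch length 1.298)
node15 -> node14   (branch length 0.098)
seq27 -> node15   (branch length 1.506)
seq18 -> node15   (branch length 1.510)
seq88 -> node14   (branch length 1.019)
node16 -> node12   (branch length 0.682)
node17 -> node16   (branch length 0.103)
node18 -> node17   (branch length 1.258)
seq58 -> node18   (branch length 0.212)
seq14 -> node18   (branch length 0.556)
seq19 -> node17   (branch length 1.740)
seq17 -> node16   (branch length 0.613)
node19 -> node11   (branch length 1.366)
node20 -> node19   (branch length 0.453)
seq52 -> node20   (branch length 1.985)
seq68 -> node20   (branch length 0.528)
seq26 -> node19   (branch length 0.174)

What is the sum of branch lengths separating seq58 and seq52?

6.268

The path runs seq58 → … → MRCA → … → seq52; the MRCA is the node subtending (((seq8,((seq27,seq18),seq88)),(((seq58,seq14),seq19),seq17)),((seq52,seq68),seq26)).
Branch lengths along that path: 0.212 + 1.258 + 0.103 + 0.682 + 0.209 + 1.366 + 0.453 + 1.985 = 6.268.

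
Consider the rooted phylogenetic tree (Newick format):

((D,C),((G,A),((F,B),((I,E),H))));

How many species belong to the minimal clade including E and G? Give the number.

7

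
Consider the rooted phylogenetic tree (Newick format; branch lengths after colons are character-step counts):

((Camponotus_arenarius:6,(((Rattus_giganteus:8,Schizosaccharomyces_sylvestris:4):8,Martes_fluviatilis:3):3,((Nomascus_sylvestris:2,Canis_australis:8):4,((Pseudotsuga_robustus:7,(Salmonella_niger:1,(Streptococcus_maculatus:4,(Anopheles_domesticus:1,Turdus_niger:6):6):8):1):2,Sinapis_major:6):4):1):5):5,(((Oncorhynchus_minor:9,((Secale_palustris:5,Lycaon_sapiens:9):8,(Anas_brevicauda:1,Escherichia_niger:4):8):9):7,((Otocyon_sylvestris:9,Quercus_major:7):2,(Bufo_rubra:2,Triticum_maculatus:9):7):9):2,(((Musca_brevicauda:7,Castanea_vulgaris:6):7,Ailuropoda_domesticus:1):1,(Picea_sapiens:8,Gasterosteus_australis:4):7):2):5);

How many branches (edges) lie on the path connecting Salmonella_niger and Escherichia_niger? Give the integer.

13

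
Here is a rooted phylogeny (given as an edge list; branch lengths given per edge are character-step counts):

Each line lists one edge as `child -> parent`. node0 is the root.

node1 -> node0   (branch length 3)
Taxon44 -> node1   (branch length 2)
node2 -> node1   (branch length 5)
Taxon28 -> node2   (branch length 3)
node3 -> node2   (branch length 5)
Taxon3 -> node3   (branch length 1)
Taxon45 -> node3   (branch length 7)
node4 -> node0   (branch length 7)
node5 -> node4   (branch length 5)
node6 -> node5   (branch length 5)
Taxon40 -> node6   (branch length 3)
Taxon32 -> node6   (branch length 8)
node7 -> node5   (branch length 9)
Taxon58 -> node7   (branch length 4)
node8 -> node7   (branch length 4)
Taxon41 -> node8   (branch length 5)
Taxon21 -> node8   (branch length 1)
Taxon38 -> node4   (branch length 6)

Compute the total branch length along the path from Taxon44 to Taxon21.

31

The path runs Taxon44 → … → MRCA → … → Taxon21; the MRCA is the root of the tree.
Branch lengths along that path: 2 + 3 + 7 + 5 + 9 + 4 + 1 = 31.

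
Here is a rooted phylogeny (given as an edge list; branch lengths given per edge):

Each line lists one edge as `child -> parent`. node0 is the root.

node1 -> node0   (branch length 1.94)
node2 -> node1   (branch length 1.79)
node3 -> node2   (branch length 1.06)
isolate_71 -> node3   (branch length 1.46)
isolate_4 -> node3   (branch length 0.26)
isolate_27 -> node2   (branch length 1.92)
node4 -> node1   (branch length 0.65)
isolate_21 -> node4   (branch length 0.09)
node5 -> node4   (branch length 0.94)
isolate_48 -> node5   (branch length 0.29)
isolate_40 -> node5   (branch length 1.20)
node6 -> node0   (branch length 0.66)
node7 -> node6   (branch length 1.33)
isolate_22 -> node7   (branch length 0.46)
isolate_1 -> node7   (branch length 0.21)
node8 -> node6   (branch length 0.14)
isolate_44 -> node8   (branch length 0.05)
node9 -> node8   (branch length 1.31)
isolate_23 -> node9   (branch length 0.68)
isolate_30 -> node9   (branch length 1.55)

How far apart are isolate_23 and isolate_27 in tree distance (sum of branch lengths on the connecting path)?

8.44

The path runs isolate_23 → … → MRCA → … → isolate_27; the MRCA is the root of the tree.
Branch lengths along that path: 0.68 + 1.31 + 0.14 + 0.66 + 1.94 + 1.79 + 1.92 = 8.44.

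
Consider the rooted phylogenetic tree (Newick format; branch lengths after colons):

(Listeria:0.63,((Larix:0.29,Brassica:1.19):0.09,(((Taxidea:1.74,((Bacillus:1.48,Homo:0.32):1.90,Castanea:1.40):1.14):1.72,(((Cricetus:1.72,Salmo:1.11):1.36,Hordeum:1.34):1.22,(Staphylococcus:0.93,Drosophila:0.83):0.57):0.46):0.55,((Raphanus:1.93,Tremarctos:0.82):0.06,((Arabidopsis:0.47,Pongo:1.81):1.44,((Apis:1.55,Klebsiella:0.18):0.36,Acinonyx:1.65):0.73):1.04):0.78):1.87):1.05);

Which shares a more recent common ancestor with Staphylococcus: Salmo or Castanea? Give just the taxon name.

The MRCA of Staphylococcus and Salmo subtends (((Cricetus,Salmo),Hordeum),(Staphylococcus,Drosophila)) (5 taxa).
The MRCA of Staphylococcus and Castanea subtends ((Taxidea,((Bacillus,Homo),Castanea)),(((Cricetus,Salmo),Hordeum),(Staphylococcus,Drosophila))) (9 taxa).
The first is nested inside the second, so Staphylococcus shares a more recent common ancestor with Salmo.

Salmo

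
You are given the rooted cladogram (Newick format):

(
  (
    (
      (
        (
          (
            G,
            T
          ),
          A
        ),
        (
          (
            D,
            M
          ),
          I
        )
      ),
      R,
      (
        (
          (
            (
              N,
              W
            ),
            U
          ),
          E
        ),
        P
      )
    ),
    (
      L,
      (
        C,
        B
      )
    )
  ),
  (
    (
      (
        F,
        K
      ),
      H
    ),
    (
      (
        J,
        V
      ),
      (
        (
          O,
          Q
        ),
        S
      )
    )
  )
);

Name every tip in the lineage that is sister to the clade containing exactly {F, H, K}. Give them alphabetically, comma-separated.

The clade containing exactly {F, H, K} attaches to the tree at the node subtending (((F,K),H),((J,V),((O,Q),S))).
The other lineage descending from that same node — the sister group — is ((J,V),((O,Q),S)); its 5 tips in alphabetical order are the answer.

J, O, Q, S, V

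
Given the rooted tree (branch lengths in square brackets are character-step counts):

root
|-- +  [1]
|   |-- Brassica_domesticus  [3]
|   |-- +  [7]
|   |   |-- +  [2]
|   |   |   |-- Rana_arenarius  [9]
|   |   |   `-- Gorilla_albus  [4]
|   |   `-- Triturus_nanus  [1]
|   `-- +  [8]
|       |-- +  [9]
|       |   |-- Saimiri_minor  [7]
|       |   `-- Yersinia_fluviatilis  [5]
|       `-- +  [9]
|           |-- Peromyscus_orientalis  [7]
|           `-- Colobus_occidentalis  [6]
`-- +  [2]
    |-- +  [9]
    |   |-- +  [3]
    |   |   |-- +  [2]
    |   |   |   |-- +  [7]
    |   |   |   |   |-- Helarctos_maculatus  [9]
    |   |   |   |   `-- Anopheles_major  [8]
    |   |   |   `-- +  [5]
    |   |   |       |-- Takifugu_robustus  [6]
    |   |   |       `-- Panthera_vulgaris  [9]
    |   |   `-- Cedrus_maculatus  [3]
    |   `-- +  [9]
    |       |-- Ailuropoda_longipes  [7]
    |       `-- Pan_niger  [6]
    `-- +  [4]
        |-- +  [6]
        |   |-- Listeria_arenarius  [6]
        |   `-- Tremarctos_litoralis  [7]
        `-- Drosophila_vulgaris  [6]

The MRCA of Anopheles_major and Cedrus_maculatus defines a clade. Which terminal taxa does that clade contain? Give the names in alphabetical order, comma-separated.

Anopheles_major, Cedrus_maculatus, Helarctos_maculatus, Panthera_vulgaris, Takifugu_robustus

Tracing Anopheles_major: it sits inside (Helarctos_maculatus,Anopheles_major).
Tracing Cedrus_maculatus: it sits inside (((Helarctos_maculatus,Anopheles_major),(Takifugu_robustus,Panthera_vulgaris)),Cedrus_maculatus).
The smallest clade enclosing both is (((Helarctos_maculatus,Anopheles_major),(Takifugu_robustus,Panthera_vulgaris)),Cedrus_maculatus); the answer is its 5 terminal taxa in alphabetical order.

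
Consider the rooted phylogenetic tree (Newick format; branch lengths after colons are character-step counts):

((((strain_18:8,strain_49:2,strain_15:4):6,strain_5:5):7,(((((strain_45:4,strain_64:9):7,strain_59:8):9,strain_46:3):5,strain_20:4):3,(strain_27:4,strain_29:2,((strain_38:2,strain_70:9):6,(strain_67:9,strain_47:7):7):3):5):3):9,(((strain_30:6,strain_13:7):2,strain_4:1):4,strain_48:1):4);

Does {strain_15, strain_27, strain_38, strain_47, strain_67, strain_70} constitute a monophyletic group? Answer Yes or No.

No

The MRCA of the listed taxa subtends (((strain_18,strain_49,strain_15),strain_5),(((((strain_45,strain_64),strain_59),strain_46),strain_20),(strain_27,strain_29,((strain_38,strain_70),(strain_67,strain_47))))).
That clade also contains strain_18, strain_20, strain_29, strain_45, strain_46, strain_49, strain_5, strain_59, strain_64, which are not in the proposed group, so the group is not monophyletic.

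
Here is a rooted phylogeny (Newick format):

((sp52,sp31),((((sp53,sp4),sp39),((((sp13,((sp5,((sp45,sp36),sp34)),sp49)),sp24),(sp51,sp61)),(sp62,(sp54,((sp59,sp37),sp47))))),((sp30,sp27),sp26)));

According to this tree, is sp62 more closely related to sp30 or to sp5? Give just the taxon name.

The MRCA of sp62 and sp5 subtends ((((sp13,((sp5,((sp45,sp36),sp34)),sp49)),sp24),(sp51,sp61)),(sp62,(sp54,((sp59,sp37),sp47)))) (14 taxa).
The MRCA of sp62 and sp30 subtends ((((sp53,sp4),sp39),((((sp13,((sp5,((sp45,sp36),sp34)),sp49)),sp24),(sp51,sp61)),(sp62,(sp54,((sp59,sp37),sp47))))),((sp30,sp27),sp26)) (20 taxa).
The first is nested inside the second, so sp62 shares a more recent common ancestor with sp5.

sp5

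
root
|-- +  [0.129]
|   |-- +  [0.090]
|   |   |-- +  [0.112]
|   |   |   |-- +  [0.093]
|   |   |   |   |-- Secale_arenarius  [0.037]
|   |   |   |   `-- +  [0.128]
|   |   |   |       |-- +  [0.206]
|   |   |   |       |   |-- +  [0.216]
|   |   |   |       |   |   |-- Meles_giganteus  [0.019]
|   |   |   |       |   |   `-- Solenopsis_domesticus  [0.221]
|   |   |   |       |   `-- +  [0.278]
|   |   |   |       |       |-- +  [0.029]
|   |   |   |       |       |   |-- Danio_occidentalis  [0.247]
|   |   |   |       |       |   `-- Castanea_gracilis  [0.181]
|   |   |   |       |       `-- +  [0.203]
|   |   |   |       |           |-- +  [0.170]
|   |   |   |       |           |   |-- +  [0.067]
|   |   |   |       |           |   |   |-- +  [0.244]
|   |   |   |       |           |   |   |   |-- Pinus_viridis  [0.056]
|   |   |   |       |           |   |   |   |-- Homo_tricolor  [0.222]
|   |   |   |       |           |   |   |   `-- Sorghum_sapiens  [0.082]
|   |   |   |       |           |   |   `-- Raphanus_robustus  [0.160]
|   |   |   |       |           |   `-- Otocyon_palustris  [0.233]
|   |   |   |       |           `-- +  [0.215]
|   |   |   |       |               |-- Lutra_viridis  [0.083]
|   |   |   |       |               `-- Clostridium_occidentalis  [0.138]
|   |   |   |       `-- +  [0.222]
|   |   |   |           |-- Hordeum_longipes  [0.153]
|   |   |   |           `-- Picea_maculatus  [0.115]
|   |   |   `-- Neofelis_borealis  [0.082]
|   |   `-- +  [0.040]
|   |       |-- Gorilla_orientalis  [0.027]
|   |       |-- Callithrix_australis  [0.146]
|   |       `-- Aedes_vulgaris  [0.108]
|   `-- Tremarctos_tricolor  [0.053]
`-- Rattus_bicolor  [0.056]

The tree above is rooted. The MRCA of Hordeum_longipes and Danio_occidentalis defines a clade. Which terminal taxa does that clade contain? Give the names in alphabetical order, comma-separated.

Tracing Hordeum_longipes: it sits inside (Hordeum_longipes,Picea_maculatus).
Tracing Danio_occidentalis: it sits inside (Danio_occidentalis,Castanea_gracilis).
The smallest clade enclosing both is (((Meles_giganteus,Solenopsis_domesticus),((Danio_occidentalis,Castanea_gracilis),((((Pinus_viridis,Homo_tricolor,Sorghum_sapiens),Raphanus_robustus),Otocyon_palustris),(Lutra_viridis,Clostridium_occidentalis)))),(Hordeum_longipes,Picea_maculatus)); the answer is its 13 terminal taxa in alphabetical order.

Castanea_gracilis, Clostridium_occidentalis, Danio_occidentalis, Homo_tricolor, Hordeum_longipes, Lutra_viridis, Meles_giganteus, Otocyon_palustris, Picea_maculatus, Pinus_viridis, Raphanus_robustus, Solenopsis_domesticus, Sorghum_sapiens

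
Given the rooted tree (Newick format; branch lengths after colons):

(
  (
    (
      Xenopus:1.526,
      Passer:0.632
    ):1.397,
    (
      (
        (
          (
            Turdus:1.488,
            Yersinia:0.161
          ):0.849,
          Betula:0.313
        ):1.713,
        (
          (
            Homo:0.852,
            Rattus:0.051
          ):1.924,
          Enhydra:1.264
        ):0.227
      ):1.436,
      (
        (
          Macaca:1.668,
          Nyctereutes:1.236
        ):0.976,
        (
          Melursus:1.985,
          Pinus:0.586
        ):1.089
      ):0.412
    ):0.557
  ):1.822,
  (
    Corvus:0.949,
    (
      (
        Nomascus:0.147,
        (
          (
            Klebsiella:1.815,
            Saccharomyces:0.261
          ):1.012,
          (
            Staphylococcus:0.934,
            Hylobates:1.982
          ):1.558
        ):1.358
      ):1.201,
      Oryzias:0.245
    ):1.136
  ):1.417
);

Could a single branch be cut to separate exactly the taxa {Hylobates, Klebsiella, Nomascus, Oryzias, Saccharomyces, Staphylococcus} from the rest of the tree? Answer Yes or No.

Yes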